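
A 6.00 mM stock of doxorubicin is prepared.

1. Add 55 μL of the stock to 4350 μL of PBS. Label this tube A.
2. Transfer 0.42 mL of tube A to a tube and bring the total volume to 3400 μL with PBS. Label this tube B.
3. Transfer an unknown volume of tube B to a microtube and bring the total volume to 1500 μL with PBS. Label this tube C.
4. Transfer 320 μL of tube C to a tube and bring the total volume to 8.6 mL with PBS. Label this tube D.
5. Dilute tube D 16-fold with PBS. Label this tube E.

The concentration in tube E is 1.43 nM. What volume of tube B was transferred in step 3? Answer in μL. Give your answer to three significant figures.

99.7 μL

Step 1: 55 μL + 4350 μL = 4405 μL total → factor 4405/55 = 80.091
Step 2: 0.42 mL brought to 3400 μL → factor 3.4/0.42 = 8.0952
Step 3: v brought to 1500 μL → factor = 1500 μL/v
Step 4: 320 μL brought to 8.6 mL → factor 8600/320 = 26.875
Step 5: 16-fold → factor 16
Product of known-step factors = 2.7879 × 10^5
Overall factor = 6.00 mM / (1.43 nM) = 4.1958 × 10^6
Step-3 factor = 4.1958 × 10^6 / 2.7879 × 10^5 = 15.05
v = 1500 μL / 15.05 = 99.7 μL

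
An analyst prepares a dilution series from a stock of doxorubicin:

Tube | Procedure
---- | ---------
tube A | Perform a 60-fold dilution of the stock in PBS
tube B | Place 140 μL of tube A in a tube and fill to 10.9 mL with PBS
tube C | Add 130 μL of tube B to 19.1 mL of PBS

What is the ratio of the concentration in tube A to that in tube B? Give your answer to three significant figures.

77.9

Step 1: 60-fold → factor 60
Step 2: 140 μL brought to 10.9 mL → factor 10900/140 = 77.857
Dilution factor to tube A = 60; to tube B = 4671.4
[tube A]/[tube B] = (factor to tube B)/(factor to tube A) = 4671.4/60 = 77.9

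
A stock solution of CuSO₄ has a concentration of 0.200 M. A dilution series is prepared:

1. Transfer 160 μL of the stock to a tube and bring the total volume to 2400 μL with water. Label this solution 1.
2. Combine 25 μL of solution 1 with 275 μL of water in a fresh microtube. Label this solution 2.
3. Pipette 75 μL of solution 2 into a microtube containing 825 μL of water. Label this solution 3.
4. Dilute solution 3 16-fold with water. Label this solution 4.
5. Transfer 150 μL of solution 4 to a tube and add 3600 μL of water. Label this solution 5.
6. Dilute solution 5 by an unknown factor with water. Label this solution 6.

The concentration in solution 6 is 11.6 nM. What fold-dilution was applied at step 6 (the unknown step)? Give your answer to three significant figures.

Step 1: 160 μL brought to 2400 μL → factor 2400/160 = 15
Step 2: 25 μL + 275 μL = 300 μL total → factor 300/25 = 12
Step 3: 75 μL + 825 μL = 900 μL total → factor 900/75 = 12
Step 4: 16-fold → factor 16
Step 5: 150 μL + 3600 μL = 3750 μL total → factor 3750/150 = 25
Step 6: unknown factor x
Product of known-step factors = 8.64 × 10^5
Overall factor = 0.200 M / (11.6 nM) = 1.7241 × 10^7
x = 1.7241 × 10^7 / 8.64 × 10^5 = 20.0

20.0-fold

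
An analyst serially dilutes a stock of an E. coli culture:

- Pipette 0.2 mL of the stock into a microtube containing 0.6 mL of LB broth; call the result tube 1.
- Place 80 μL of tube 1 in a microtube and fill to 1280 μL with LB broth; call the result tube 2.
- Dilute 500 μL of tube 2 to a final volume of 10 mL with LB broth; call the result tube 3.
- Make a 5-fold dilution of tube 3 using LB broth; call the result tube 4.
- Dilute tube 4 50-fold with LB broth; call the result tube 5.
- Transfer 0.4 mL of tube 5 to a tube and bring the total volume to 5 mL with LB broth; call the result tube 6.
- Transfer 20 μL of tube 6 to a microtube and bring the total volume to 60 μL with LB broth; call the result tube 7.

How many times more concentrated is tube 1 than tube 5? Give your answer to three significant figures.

Step 1: 0.2 mL + 0.6 mL = 0.8 mL total → factor 0.8/0.2 = 4
Step 2: 80 μL brought to 1280 μL → factor 1280/80 = 16
Step 3: 500 μL brought to 10 mL → factor 10000/500 = 20
Step 4: 5-fold → factor 5
Step 5: 50-fold → factor 50
Dilution factor to tube 1 = 4; to tube 5 = 3.2 × 10^5
[tube 1]/[tube 5] = (factor to tube 5)/(factor to tube 1) = 3.2 × 10^5/4 = 8.00 × 10^4

8.00 × 10^4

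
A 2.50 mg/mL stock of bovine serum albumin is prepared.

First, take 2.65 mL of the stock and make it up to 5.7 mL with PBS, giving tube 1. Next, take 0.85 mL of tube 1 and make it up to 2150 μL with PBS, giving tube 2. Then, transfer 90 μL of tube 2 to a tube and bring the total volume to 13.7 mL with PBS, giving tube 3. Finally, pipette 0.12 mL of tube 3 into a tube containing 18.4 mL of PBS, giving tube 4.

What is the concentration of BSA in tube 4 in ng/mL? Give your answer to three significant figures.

19.6 ng/mL

Step 1: 2.65 mL brought to 5.7 mL → factor 5.7/2.65 = 2.1509
Step 2: 0.85 mL brought to 2150 μL → factor 2.15/0.85 = 2.5294
Step 3: 90 μL brought to 13.7 mL → factor 13700/90 = 152.22
Step 4: 0.12 mL + 18.4 mL = 18.52 mL total → factor 18.52/0.12 = 154.33
Overall dilution factor = 2.1509 × 2.5294 × 152.22 × 154.33 = 1.2782 × 10^5
Final = 2.50 mg/mL / 1.2782 × 10^5 = 1.956 × 10^-5 mg/mL = 19.6 ng/mL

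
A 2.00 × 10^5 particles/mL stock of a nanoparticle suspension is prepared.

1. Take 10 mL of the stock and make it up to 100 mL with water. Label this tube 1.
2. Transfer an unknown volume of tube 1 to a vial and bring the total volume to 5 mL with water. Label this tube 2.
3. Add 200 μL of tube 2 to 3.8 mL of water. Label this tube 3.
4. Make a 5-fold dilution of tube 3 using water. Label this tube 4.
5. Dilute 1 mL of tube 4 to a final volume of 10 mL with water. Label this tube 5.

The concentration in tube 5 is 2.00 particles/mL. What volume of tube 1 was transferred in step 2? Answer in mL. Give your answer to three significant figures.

Step 1: 10 mL brought to 100 mL → factor 100/10 = 10
Step 2: v brought to 5 mL → factor = 5 mL/v
Step 3: 200 μL + 3.8 mL = 4000 μL total → factor 4000/200 = 20
Step 4: 5-fold → factor 5
Step 5: 1 mL brought to 10 mL → factor 10/1 = 10
Product of known-step factors = 10000
Overall factor = 2.00 × 10^5 particles/mL / (2.00 particles/mL) = 1 × 10^5
Step-2 factor = 1 × 10^5 / 10000 = 10
v = 5 mL / 10 = 0.500 mL

0.500 mL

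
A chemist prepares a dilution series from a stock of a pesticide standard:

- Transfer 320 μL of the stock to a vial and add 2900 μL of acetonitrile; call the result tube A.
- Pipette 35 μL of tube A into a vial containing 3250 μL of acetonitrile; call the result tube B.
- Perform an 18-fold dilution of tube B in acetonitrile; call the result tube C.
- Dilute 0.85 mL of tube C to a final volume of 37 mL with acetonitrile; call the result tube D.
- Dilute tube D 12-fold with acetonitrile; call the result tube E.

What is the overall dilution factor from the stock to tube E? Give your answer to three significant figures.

8.88 × 10^6

Step 1: 320 μL + 2900 μL = 3220 μL total → factor 3220/320 = 10.062
Step 2: 35 μL + 3250 μL = 3285 μL total → factor 3285/35 = 93.857
Step 3: 18-fold → factor 18
Step 4: 0.85 mL brought to 37 mL → factor 37/0.85 = 43.529
Step 5: 12-fold → factor 12
Overall dilution factor = 10.062 × 93.857 × 18 × 43.529 × 12 = 8.8799 × 10^6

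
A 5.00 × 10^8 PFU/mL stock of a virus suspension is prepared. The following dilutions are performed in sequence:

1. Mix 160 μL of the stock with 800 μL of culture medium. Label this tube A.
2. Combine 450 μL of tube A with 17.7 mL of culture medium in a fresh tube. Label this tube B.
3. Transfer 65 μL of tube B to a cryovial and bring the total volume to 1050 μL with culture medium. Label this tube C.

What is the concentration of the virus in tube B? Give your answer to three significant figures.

Step 1: 160 μL + 800 μL = 960 μL total → factor 960/160 = 6
Step 2: 450 μL + 17.7 mL = 18150 μL total → factor 18150/450 = 40.333
Dilution factor through tube B = 6 × 40.333 = 242
[tube B] = 5.00 × 10^8 PFU/mL / 242 = 2.07 × 10^6 PFU/mL

2.07 × 10^6 PFU/mL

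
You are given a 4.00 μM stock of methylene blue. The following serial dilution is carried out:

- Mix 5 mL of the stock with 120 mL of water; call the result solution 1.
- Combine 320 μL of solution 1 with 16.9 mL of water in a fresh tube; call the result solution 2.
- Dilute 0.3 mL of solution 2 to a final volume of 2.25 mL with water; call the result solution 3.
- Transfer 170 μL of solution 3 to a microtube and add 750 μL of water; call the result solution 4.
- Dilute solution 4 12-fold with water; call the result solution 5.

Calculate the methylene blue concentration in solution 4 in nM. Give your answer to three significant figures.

Step 1: 5 mL + 120 mL = 125 mL total → factor 125/5 = 25
Step 2: 320 μL + 16.9 mL = 17220 μL total → factor 17220/320 = 53.812
Step 3: 0.3 mL brought to 2.25 mL → factor 2.25/0.3 = 7.5
Step 4: 170 μL + 750 μL = 920 μL total → factor 920/170 = 5.4118
Dilution factor through solution 4 = 25 × 53.812 × 7.5 × 5.4118 = 54604
[solution 4] = 4.00 μM / 54604 = 7.325 × 10^-5 μM = 0.0733 nM

0.0733 nM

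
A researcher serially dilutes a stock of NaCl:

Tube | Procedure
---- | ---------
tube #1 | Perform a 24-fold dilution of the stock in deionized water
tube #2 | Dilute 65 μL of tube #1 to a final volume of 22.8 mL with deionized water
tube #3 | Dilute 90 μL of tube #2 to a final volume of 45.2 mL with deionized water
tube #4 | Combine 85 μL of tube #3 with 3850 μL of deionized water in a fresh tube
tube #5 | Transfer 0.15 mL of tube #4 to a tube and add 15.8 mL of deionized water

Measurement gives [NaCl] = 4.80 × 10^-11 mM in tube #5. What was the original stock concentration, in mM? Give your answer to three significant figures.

Step 1: 24-fold → factor 24
Step 2: 65 μL brought to 22.8 mL → factor 22800/65 = 350.77
Step 3: 90 μL brought to 45.2 mL → factor 45200/90 = 502.22
Step 4: 85 μL + 3850 μL = 3935 μL total → factor 3935/85 = 46.294
Step 5: 0.15 mL + 15.8 mL = 15.95 mL total → factor 15.95/0.15 = 106.33
Overall dilution factor = 24 × 350.77 × 502.22 × 46.294 × 106.33 = 2.0812 × 10^10
Stock = 4.80 × 10^-11 mM × 2.0812 × 10^10 = 0.999 mM

0.999 mM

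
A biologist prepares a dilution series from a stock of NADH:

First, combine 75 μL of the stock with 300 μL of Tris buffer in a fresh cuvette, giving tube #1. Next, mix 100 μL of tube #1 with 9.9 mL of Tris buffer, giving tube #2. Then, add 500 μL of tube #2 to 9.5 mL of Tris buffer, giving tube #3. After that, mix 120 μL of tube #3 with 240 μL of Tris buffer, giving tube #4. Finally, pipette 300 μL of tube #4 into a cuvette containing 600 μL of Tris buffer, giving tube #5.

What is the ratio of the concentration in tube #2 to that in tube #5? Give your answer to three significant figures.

180

Step 1: 75 μL + 300 μL = 375 μL total → factor 375/75 = 5
Step 2: 100 μL + 9.9 mL = 10000 μL total → factor 10000/100 = 100
Step 3: 500 μL + 9.5 mL = 10000 μL total → factor 10000/500 = 20
Step 4: 120 μL + 240 μL = 360 μL total → factor 360/120 = 3
Step 5: 300 μL + 600 μL = 900 μL total → factor 900/300 = 3
Dilution factor to tube #2 = 500; to tube #5 = 90000
[tube #2]/[tube #5] = (factor to tube #5)/(factor to tube #2) = 90000/500 = 180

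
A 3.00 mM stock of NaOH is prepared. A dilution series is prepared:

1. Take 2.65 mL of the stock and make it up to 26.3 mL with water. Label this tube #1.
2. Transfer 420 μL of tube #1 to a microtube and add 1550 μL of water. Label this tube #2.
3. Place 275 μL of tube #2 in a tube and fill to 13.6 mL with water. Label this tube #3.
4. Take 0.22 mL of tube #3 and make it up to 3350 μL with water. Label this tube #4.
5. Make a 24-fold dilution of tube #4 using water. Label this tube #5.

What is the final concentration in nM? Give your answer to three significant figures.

Step 1: 2.65 mL brought to 26.3 mL → factor 26.3/2.65 = 9.9245
Step 2: 420 μL + 1550 μL = 1970 μL total → factor 1970/420 = 4.6905
Step 3: 275 μL brought to 13.6 mL → factor 13600/275 = 49.455
Step 4: 0.22 mL brought to 3350 μL → factor 3.35/0.22 = 15.227
Step 5: 24-fold → factor 24
Overall dilution factor = 9.9245 × 4.6905 × 49.455 × 15.227 × 24 = 8.4133 × 10^5
Final = 3.00 mM / 8.4133 × 10^5 = 3.566 × 10^-6 mM = 3.57 nM

3.57 nM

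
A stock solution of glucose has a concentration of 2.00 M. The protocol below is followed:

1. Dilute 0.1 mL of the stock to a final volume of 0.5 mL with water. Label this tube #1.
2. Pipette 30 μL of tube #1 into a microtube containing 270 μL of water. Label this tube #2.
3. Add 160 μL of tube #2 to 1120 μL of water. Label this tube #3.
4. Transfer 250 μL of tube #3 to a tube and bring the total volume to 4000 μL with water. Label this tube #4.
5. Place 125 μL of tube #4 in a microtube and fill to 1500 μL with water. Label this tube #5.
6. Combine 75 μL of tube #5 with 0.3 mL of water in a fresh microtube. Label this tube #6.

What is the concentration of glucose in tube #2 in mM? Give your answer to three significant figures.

40.0 mM

Step 1: 0.1 mL brought to 0.5 mL → factor 0.5/0.1 = 5
Step 2: 30 μL + 270 μL = 300 μL total → factor 300/30 = 10
Dilution factor through tube #2 = 5 × 10 = 50
[tube #2] = 2.00 M / 50 = 0.04000 M = 40.0 mM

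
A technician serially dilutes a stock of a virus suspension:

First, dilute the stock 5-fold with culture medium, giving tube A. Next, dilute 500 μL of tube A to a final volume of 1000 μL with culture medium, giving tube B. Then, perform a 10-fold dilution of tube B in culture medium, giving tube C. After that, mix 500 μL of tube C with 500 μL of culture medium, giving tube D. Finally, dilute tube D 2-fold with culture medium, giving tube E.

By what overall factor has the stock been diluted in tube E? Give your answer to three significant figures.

400

Step 1: 5-fold → factor 5
Step 2: 500 μL brought to 1000 μL → factor 1000/500 = 2
Step 3: 10-fold → factor 10
Step 4: 500 μL + 500 μL = 1000 μL total → factor 1000/500 = 2
Step 5: 2-fold → factor 2
Overall dilution factor = 5 × 2 × 10 × 2 × 2 = 400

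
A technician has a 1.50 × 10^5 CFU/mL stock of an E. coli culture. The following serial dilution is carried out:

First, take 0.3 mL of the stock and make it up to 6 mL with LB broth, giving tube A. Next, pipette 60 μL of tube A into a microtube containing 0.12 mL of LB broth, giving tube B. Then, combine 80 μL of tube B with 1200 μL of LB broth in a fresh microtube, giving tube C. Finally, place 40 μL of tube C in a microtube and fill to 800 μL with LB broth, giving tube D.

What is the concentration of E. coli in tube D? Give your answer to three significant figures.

Step 1: 0.3 mL brought to 6 mL → factor 6/0.3 = 20
Step 2: 60 μL + 0.12 mL = 180 μL total → factor 180/60 = 3
Step 3: 80 μL + 1200 μL = 1280 μL total → factor 1280/80 = 16
Step 4: 40 μL brought to 800 μL → factor 800/40 = 20
Overall dilution factor = 20 × 3 × 16 × 20 = 19200
Final = 1.50 × 10^5 CFU/mL / 19200 = 7.81 CFU/mL

7.81 CFU/mL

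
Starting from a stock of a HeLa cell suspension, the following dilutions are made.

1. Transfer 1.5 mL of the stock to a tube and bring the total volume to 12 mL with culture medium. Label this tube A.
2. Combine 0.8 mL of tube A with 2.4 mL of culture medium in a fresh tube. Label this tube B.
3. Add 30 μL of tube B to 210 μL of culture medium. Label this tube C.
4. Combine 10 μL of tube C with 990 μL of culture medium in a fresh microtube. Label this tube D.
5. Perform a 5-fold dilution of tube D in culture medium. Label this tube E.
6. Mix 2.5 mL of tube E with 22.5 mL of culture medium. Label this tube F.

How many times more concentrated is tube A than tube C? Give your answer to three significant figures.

Step 1: 1.5 mL brought to 12 mL → factor 12/1.5 = 8
Step 2: 0.8 mL + 2.4 mL = 3.2 mL total → factor 3.2/0.8 = 4
Step 3: 30 μL + 210 μL = 240 μL total → factor 240/30 = 8
Dilution factor to tube A = 8; to tube C = 256
[tube A]/[tube C] = (factor to tube C)/(factor to tube A) = 256/8 = 32.0

32.0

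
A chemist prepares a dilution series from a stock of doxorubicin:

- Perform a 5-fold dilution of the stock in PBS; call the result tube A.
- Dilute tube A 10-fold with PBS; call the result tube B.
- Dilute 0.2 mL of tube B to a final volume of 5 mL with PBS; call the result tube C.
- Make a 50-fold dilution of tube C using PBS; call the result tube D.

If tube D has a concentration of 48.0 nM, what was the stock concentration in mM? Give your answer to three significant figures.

3.00 mM

Step 1: 5-fold → factor 5
Step 2: 10-fold → factor 10
Step 3: 0.2 mL brought to 5 mL → factor 5/0.2 = 25
Step 4: 50-fold → factor 50
Overall dilution factor = 5 × 10 × 25 × 50 = 62500
Stock = 48.0 nM × 62500 = 3.000 × 10^6 nM = 3.00 mM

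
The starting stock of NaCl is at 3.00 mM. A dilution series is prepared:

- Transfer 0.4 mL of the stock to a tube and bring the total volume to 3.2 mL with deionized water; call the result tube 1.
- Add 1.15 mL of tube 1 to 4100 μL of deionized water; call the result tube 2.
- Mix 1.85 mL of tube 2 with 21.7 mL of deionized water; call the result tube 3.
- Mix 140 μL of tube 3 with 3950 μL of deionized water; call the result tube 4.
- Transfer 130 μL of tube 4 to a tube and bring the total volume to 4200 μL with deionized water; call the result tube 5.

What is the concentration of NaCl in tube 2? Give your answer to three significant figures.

0.0821 mM

Step 1: 0.4 mL brought to 3.2 mL → factor 3.2/0.4 = 8
Step 2: 1.15 mL + 4100 μL = 5.25 mL total → factor 5.25/1.15 = 4.5652
Dilution factor through tube 2 = 8 × 4.5652 = 36.522
[tube 2] = 3.00 mM / 36.522 = 0.0821 mM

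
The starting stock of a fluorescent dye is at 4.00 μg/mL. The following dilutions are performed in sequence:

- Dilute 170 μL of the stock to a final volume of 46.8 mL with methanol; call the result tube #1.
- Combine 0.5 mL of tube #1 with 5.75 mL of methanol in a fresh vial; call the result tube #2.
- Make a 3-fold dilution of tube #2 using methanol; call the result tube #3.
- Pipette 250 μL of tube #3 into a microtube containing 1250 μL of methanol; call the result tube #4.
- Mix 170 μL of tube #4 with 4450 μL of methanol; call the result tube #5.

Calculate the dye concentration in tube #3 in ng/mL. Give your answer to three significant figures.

Step 1: 170 μL brought to 46.8 mL → factor 46800/170 = 275.29
Step 2: 0.5 mL + 5.75 mL = 6.25 mL total → factor 6.25/0.5 = 12.5
Step 3: 3-fold → factor 3
Dilution factor through tube #3 = 275.29 × 12.5 × 3 = 10324
[tube #3] = 4.00 μg/mL / 10324 = 0.0003875 μg/mL = 0.387 ng/mL

0.387 ng/mL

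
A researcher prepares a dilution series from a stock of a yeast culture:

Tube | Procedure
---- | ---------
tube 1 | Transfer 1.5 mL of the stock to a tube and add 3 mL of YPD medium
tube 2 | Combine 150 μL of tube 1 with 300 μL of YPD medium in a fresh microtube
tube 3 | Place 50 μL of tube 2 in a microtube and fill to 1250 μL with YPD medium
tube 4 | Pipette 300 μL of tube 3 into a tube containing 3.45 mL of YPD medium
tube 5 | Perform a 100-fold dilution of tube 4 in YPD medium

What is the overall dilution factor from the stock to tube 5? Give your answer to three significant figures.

2.81 × 10^5

Step 1: 1.5 mL + 3 mL = 4.5 mL total → factor 4.5/1.5 = 3
Step 2: 150 μL + 300 μL = 450 μL total → factor 450/150 = 3
Step 3: 50 μL brought to 1250 μL → factor 1250/50 = 25
Step 4: 300 μL + 3.45 mL = 3750 μL total → factor 3750/300 = 12.5
Step 5: 100-fold → factor 100
Overall dilution factor = 3 × 3 × 25 × 12.5 × 100 = 2.8125 × 10^5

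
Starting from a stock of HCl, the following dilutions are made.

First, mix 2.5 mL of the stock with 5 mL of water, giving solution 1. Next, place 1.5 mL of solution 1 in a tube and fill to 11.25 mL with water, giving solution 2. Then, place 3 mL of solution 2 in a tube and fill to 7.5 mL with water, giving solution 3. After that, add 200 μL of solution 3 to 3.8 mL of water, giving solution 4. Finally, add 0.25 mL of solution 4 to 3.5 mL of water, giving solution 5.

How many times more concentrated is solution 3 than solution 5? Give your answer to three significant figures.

300

Step 1: 2.5 mL + 5 mL = 7.5 mL total → factor 7.5/2.5 = 3
Step 2: 1.5 mL brought to 11.25 mL → factor 11.25/1.5 = 7.5
Step 3: 3 mL brought to 7.5 mL → factor 7.5/3 = 2.5
Step 4: 200 μL + 3.8 mL = 4000 μL total → factor 4000/200 = 20
Step 5: 0.25 mL + 3.5 mL = 3.75 mL total → factor 3.75/0.25 = 15
Dilution factor to solution 3 = 56.25; to solution 5 = 16875
[solution 3]/[solution 5] = (factor to solution 5)/(factor to solution 3) = 16875/56.25 = 300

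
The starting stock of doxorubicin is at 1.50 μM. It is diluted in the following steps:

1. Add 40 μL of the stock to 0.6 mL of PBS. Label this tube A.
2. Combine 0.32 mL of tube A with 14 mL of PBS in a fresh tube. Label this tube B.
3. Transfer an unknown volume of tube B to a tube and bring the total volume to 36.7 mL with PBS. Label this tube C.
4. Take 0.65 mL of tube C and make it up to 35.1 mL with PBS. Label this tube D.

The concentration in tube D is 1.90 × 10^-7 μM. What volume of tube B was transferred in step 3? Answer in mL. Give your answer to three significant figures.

Step 1: 40 μL + 0.6 mL = 640 μL total → factor 640/40 = 16
Step 2: 0.32 mL + 14 mL = 14.32 mL total → factor 14.32/0.32 = 44.75
Step 3: v brought to 36.7 mL → factor = 36.7 mL/v
Step 4: 0.65 mL brought to 35.1 mL → factor 35.1/0.65 = 54
Product of known-step factors = 38664
Overall factor = 1.50 μM / (1.90 × 10^-7 μM) = 7.8947 × 10^6
Step-3 factor = 7.8947 × 10^6 / 38664 = 204.19
v = 36.7 mL / 204.19 = 0.180 mL

0.180 mL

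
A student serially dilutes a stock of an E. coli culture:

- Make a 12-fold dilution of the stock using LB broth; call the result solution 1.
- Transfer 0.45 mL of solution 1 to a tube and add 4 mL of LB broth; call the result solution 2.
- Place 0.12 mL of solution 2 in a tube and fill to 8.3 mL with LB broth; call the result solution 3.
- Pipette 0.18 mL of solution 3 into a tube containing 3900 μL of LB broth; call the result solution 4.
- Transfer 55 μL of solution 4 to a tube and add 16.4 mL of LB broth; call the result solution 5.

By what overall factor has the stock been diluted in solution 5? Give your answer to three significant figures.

5.57 × 10^7

Step 1: 12-fold → factor 12
Step 2: 0.45 mL + 4 mL = 4.45 mL total → factor 4.45/0.45 = 9.8889
Step 3: 0.12 mL brought to 8.3 mL → factor 8.3/0.12 = 69.167
Step 4: 0.18 mL + 3900 μL = 4.08 mL total → factor 4.08/0.18 = 22.667
Step 5: 55 μL + 16.4 mL = 16455 μL total → factor 16455/55 = 299.18
Overall dilution factor = 12 × 9.8889 × 69.167 × 22.667 × 299.18 = 5.5661 × 10^7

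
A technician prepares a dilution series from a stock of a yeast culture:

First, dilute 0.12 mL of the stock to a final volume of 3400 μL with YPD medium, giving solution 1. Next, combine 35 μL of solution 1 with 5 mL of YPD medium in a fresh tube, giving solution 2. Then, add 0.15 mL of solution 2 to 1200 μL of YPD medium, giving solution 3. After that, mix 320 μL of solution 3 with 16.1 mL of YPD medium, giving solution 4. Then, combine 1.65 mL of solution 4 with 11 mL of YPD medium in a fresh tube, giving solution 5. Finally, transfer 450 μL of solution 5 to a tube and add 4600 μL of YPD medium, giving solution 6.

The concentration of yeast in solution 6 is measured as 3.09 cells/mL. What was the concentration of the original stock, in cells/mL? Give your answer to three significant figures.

Step 1: 0.12 mL brought to 3400 μL → factor 3.4/0.12 = 28.333
Step 2: 35 μL + 5 mL = 5035 μL total → factor 5035/35 = 143.86
Step 3: 0.15 mL + 1200 μL = 1.35 mL total → factor 1.35/0.15 = 9
Step 4: 320 μL + 16.1 mL = 16420 μL total → factor 16420/320 = 51.312
Step 5: 1.65 mL + 11 mL = 12.65 mL total → factor 12.65/1.65 = 7.6667
Step 6: 450 μL + 4600 μL = 5050 μL total → factor 5050/450 = 11.222
Overall dilution factor = 28.333 × 143.86 × 9 × 51.312 × 7.6667 × 11.222 = 1.6195 × 10^8
Stock = 3.09 cells/mL × 1.6195 × 10^8 = 5.00 × 10^8 cells/mL

5.00 × 10^8 cells/mL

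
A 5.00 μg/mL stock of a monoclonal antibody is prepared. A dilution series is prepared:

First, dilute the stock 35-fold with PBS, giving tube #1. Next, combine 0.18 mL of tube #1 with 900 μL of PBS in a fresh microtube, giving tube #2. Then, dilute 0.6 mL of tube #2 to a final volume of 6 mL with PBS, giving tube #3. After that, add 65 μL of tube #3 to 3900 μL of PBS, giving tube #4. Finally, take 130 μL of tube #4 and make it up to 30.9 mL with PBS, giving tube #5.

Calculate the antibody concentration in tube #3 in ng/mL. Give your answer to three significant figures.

Step 1: 35-fold → factor 35
Step 2: 0.18 mL + 900 μL = 1.08 mL total → factor 1.08/0.18 = 6
Step 3: 0.6 mL brought to 6 mL → factor 6/0.6 = 10
Dilution factor through tube #3 = 35 × 6 × 10 = 2100
[tube #3] = 5.00 μg/mL / 2100 = 0.002381 μg/mL = 2.38 ng/mL

2.38 ng/mL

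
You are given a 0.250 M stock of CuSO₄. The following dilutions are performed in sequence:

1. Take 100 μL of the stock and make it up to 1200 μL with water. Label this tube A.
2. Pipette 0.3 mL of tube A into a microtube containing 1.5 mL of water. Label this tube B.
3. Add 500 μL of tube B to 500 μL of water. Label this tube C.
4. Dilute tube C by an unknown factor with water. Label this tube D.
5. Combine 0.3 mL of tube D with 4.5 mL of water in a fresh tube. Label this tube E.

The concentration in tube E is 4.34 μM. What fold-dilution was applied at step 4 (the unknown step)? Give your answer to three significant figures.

Step 1: 100 μL brought to 1200 μL → factor 1200/100 = 12
Step 2: 0.3 mL + 1.5 mL = 1.8 mL total → factor 1.8/0.3 = 6
Step 3: 500 μL + 500 μL = 1000 μL total → factor 1000/500 = 2
Step 4: unknown factor x
Step 5: 0.3 mL + 4.5 mL = 4.8 mL total → factor 4.8/0.3 = 16
Product of known-step factors = 2304
Overall factor = 0.250 M / (4.34 μM) = 57604
x = 57604 / 2304 = 25.0

25.0-fold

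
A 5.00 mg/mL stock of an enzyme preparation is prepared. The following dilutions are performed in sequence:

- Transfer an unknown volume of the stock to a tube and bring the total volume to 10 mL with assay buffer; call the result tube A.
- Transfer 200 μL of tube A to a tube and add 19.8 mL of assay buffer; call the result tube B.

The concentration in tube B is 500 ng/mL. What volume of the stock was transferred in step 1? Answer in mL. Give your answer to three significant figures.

0.100 mL

Step 1: v brought to 10 mL → factor = 10 mL/v
Step 2: 200 μL + 19.8 mL = 20000 μL total → factor 20000/200 = 100
Product of known-step factors = 100
Overall factor = 5.00 mg/mL / (500 ng/mL) = 10000
Step-1 factor = 10000 / 100 = 100
v = 10 mL / 100 = 0.100 mL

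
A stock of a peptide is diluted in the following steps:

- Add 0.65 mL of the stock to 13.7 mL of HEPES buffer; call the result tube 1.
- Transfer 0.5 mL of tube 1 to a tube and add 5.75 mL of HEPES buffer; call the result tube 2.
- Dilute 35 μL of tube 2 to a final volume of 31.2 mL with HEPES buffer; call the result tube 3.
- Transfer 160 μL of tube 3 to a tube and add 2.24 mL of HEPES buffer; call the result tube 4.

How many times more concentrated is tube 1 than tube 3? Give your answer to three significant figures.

1.11 × 10^4

Step 1: 0.65 mL + 13.7 mL = 14.35 mL total → factor 14.35/0.65 = 22.077
Step 2: 0.5 mL + 5.75 mL = 6.25 mL total → factor 6.25/0.5 = 12.5
Step 3: 35 μL brought to 31.2 mL → factor 31200/35 = 891.43
Dilution factor to tube 1 = 22.077; to tube 3 = 2.46 × 10^5
[tube 1]/[tube 3] = (factor to tube 3)/(factor to tube 1) = 2.46 × 10^5/22.077 = 1.11 × 10^4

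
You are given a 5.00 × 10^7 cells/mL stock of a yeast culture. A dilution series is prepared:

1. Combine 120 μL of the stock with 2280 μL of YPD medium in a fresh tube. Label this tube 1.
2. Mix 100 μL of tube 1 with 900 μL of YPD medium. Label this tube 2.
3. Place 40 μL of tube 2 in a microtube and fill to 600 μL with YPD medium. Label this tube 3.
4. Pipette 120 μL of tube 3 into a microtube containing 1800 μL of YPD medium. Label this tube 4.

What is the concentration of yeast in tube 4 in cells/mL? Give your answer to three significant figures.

Step 1: 120 μL + 2280 μL = 2400 μL total → factor 2400/120 = 20
Step 2: 100 μL + 900 μL = 1000 μL total → factor 1000/100 = 10
Step 3: 40 μL brought to 600 μL → factor 600/40 = 15
Step 4: 120 μL + 1800 μL = 1920 μL total → factor 1920/120 = 16
Overall dilution factor = 20 × 10 × 15 × 16 = 48000
Final = 5.00 × 10^7 cells/mL / 48000 = 1.04 × 10^3 cells/mL

1.04 × 10^3 cells/mL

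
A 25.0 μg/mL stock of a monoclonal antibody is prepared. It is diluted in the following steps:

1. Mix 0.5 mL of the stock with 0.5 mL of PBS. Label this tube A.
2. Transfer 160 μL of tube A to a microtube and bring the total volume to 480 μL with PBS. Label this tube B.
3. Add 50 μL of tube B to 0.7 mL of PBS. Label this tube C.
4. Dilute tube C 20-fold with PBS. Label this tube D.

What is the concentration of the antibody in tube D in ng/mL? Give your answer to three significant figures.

13.9 ng/mL

Step 1: 0.5 mL + 0.5 mL = 1 mL total → factor 1/0.5 = 2
Step 2: 160 μL brought to 480 μL → factor 480/160 = 3
Step 3: 50 μL + 0.7 mL = 750 μL total → factor 750/50 = 15
Step 4: 20-fold → factor 20
Dilution factor through tube D = 2 × 3 × 15 × 20 = 1800
[tube D] = 25.0 μg/mL / 1800 = 0.01389 μg/mL = 13.9 ng/mL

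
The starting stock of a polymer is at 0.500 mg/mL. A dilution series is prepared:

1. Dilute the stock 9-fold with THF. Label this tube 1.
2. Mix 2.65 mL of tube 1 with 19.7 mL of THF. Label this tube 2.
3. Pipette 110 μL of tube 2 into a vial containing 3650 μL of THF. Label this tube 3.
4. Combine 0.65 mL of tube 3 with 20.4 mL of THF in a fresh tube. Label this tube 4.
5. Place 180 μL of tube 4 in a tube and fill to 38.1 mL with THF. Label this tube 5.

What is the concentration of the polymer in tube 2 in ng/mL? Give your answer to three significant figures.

6.59 × 10^3 ng/mL

Step 1: 9-fold → factor 9
Step 2: 2.65 mL + 19.7 mL = 22.35 mL total → factor 22.35/2.65 = 8.434
Dilution factor through tube 2 = 9 × 8.434 = 75.906
[tube 2] = 0.500 mg/mL / 75.906 = 0.006587 mg/mL = 6.59 × 10^3 ng/mL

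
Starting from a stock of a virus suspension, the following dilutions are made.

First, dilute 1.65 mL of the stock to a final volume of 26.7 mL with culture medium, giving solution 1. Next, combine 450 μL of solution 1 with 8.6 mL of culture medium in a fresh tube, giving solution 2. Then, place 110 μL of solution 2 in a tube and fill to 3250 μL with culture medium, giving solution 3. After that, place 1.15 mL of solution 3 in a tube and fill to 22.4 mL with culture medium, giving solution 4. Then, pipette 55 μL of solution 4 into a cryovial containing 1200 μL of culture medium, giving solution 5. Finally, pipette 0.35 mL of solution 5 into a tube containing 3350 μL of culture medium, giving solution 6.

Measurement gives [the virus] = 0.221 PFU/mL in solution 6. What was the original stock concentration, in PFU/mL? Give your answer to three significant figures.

9.98 × 10^6 PFU/mL

Step 1: 1.65 mL brought to 26.7 mL → factor 26.7/1.65 = 16.182
Step 2: 450 μL + 8.6 mL = 9050 μL total → factor 9050/450 = 20.111
Step 3: 110 μL brought to 3250 μL → factor 3250/110 = 29.545
Step 4: 1.15 mL brought to 22.4 mL → factor 22.4/1.15 = 19.478
Step 5: 55 μL + 1200 μL = 1255 μL total → factor 1255/55 = 22.818
Step 6: 0.35 mL + 3350 μL = 3.7 mL total → factor 3.7/0.35 = 10.571
Overall dilution factor = 16.182 × 20.111 × 29.545 × 19.478 × 22.818 × 10.571 = 4.5177 × 10^7
Stock = 0.221 PFU/mL × 4.5177 × 10^7 = 9.98 × 10^6 PFU/mL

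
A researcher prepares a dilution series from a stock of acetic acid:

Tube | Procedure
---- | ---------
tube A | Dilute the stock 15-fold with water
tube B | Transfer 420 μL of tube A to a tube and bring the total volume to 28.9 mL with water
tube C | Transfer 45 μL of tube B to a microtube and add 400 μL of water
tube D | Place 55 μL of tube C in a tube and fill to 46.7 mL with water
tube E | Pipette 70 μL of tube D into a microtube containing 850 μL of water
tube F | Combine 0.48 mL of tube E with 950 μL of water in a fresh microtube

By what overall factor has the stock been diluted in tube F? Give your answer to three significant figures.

Step 1: 15-fold → factor 15
Step 2: 420 μL brought to 28.9 mL → factor 28900/420 = 68.81
Step 3: 45 μL + 400 μL = 445 μL total → factor 445/45 = 9.8889
Step 4: 55 μL brought to 46.7 mL → factor 46700/55 = 849.09
Step 5: 70 μL + 850 μL = 920 μL total → factor 920/70 = 13.143
Step 6: 0.48 mL + 950 μL = 1.43 mL total → factor 1.43/0.48 = 2.9792
Overall dilution factor = 15 × 68.81 × 9.8889 × 849.09 × 13.143 × 2.9792 = 3.3933 × 10^8

3.39 × 10^8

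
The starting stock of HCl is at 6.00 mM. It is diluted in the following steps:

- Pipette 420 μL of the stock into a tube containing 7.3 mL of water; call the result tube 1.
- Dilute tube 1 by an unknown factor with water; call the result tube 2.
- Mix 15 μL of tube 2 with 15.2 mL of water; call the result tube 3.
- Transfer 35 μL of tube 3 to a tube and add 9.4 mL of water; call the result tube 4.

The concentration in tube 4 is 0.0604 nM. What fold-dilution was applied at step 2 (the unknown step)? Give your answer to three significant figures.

19.8-fold

Step 1: 420 μL + 7.3 mL = 7720 μL total → factor 7720/420 = 18.381
Step 2: unknown factor x
Step 3: 15 μL + 15.2 mL = 15215 μL total → factor 15215/15 = 1014.3
Step 4: 35 μL + 9.4 mL = 9435 μL total → factor 9435/35 = 269.57
Product of known-step factors = 5.026 × 10^6
Overall factor = 6.00 mM / (0.0604 nM) = 9.9338 × 10^7
x = 9.9338 × 10^7 / 5.026 × 10^6 = 19.8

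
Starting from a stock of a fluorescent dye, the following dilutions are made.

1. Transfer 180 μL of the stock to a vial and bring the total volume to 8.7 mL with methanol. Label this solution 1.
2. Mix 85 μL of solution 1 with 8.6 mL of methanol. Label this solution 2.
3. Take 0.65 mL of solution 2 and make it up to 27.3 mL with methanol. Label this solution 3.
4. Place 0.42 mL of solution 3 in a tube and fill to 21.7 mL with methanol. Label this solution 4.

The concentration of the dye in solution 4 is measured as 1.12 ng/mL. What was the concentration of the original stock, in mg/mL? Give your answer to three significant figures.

12.0 mg/mL

Step 1: 180 μL brought to 8.7 mL → factor 8700/180 = 48.333
Step 2: 85 μL + 8.6 mL = 8685 μL total → factor 8685/85 = 102.18
Step 3: 0.65 mL brought to 27.3 mL → factor 27.3/0.65 = 42
Step 4: 0.42 mL brought to 21.7 mL → factor 21.7/0.42 = 51.667
Overall dilution factor = 48.333 × 102.18 × 42 × 51.667 = 1.0717 × 10^7
Stock = 1.12 ng/mL × 1.0717 × 10^7 = 1.200 × 10^7 ng/mL = 12.0 mg/mL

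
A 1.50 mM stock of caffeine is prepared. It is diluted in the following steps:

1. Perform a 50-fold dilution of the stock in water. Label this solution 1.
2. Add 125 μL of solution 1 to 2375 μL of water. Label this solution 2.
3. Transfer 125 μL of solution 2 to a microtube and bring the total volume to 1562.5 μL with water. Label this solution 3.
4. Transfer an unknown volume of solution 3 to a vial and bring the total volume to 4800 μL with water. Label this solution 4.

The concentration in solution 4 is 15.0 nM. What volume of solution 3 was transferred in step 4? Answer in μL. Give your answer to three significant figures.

600 μL

Step 1: 50-fold → factor 50
Step 2: 125 μL + 2375 μL = 2500 μL total → factor 2500/125 = 20
Step 3: 125 μL brought to 1562.5 μL → factor 1562.5/125 = 12.5
Step 4: v brought to 4800 μL → factor = 4800 μL/v
Product of known-step factors = 12500
Overall factor = 1.50 mM / (15.0 nM) = 1 × 10^5
Step-4 factor = 1 × 10^5 / 12500 = 8
v = 4800 μL / 8 = 600 μL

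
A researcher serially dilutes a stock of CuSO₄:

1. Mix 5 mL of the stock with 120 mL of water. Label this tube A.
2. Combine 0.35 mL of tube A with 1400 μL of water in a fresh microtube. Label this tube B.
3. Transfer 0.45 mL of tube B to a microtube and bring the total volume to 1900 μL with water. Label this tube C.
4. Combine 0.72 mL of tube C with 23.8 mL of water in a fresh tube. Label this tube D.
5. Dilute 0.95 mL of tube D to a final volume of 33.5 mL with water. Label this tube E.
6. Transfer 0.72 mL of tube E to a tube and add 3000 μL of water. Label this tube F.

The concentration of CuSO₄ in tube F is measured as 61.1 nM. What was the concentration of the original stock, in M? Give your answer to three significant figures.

Step 1: 5 mL + 120 mL = 125 mL total → factor 125/5 = 25
Step 2: 0.35 mL + 1400 μL = 1.75 mL total → factor 1.75/0.35 = 5
Step 3: 0.45 mL brought to 1900 μL → factor 1.9/0.45 = 4.2222
Step 4: 0.72 mL + 23.8 mL = 24.52 mL total → factor 24.52/0.72 = 34.056
Step 5: 0.95 mL brought to 33.5 mL → factor 33.5/0.95 = 35.263
Step 6: 0.72 mL + 3000 μL = 3.72 mL total → factor 3.72/0.72 = 5.1667
Overall dilution factor = 25 × 5 × 4.2222 × 34.056 × 35.263 × 5.1667 = 3.2747 × 10^6
Stock = 61.1 nM × 3.2747 × 10^6 = 2.001 × 10^8 nM = 0.200 M

0.200 M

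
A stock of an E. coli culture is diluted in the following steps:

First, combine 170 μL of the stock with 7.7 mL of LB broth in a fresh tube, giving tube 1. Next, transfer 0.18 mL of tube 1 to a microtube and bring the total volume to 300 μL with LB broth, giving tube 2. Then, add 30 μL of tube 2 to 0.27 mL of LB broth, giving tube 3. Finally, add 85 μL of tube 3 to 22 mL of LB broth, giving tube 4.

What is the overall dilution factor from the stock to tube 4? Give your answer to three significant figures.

2.00 × 10^5

Step 1: 170 μL + 7.7 mL = 7870 μL total → factor 7870/170 = 46.294
Step 2: 0.18 mL brought to 300 μL → factor 0.3/0.18 = 1.6667
Step 3: 30 μL + 0.27 mL = 300 μL total → factor 300/30 = 10
Step 4: 85 μL + 22 mL = 22085 μL total → factor 22085/85 = 259.82
Overall dilution factor = 46.294 × 1.6667 × 10 × 259.82 = 2.0047 × 10^5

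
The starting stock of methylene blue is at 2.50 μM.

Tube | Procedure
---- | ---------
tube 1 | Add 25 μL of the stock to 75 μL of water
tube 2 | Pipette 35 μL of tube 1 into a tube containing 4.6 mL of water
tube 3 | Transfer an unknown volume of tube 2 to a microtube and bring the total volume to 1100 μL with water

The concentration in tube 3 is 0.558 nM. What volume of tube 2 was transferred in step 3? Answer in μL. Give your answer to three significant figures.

Step 1: 25 μL + 75 μL = 100 μL total → factor 100/25 = 4
Step 2: 35 μL + 4.6 mL = 4635 μL total → factor 4635/35 = 132.43
Step 3: v brought to 1100 μL → factor = 1100 μL/v
Product of known-step factors = 529.71
Overall factor = 2.50 μM / (0.558 nM) = 4480.3
Step-3 factor = 4480.3 / 529.71 = 8.4579
v = 1100 μL / 8.4579 = 130 μL

130 μL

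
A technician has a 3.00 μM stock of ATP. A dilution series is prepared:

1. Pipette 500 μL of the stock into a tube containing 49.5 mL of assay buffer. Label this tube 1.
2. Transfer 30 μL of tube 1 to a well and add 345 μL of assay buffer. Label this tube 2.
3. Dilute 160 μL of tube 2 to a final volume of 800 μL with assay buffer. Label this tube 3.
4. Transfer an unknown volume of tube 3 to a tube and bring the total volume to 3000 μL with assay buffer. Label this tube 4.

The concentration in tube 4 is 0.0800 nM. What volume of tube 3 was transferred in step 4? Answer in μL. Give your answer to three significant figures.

Step 1: 500 μL + 49.5 mL = 50000 μL total → factor 50000/500 = 100
Step 2: 30 μL + 345 μL = 375 μL total → factor 375/30 = 12.5
Step 3: 160 μL brought to 800 μL → factor 800/160 = 5
Step 4: v brought to 3000 μL → factor = 3000 μL/v
Product of known-step factors = 6250
Overall factor = 3.00 μM / (0.0800 nM) = 37500
Step-4 factor = 37500 / 6250 = 6
v = 3000 μL / 6 = 500 μL

500 μL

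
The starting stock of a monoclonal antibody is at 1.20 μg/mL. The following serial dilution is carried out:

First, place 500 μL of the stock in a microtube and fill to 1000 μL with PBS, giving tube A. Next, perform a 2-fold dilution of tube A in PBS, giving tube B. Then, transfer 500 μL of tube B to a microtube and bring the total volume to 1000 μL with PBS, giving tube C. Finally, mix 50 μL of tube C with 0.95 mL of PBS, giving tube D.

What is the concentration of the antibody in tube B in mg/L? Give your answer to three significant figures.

Step 1: 500 μL brought to 1000 μL → factor 1000/500 = 2
Step 2: 2-fold → factor 2
Dilution factor through tube B = 2 × 2 = 4
[tube B] = 1.20 μg/mL / 4 = 0.3000 μg/mL = 0.300 mg/L

0.300 mg/L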